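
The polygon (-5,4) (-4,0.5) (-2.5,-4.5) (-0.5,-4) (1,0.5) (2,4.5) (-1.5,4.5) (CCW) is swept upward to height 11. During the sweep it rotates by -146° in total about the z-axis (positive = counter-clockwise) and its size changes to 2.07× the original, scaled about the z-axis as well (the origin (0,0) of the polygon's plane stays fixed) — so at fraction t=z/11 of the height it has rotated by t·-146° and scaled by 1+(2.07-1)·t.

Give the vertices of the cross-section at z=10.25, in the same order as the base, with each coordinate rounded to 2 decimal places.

t = z/height = 10.25/11 = 0.931818
s = 1 + (scale-1)·z/height = 1 + (2.07-1)·10.25/11 = 1.997045
θ = twist·z/height = -146°·10.25/11 = -136.0455° = -2.374441 rad
cos θ = -0.719891, sin θ = -0.694087 (intermediates below are computed at full precision and shown rounded to 5 d.p.)
v1: (-5,4) → rotate → (6.37580,0.59087) → ×s → (12.73277,1.18000) → (12.73,1.18)
v2: (-4,0.5) → rotate → (3.22661,2.41640) → ×s → (6.44368,4.82567) → (6.44,4.83)
v3: (-2.5,-4.5) → rotate → (-1.32367,4.97473) → ×s → (-2.64342,9.93476) → (-2.64,9.93)
v4: (-0.5,-4) → rotate → (-2.41640,3.22661) → ×s → (-4.82567,6.44368) → (-4.83,6.44)
v5: (1,0.5) → rotate → (-0.37285,-1.05403) → ×s → (-0.74459,-2.10495) → (-0.74,-2.10)
v6: (2,4.5) → rotate → (1.68361,-4.62768) → ×s → (3.36225,-9.24169) → (3.36,-9.24)
v7: (-1.5,4.5) → rotate → (4.20323,-2.19838) → ×s → (8.39404,-4.39026) → (8.39,-4.39)

Cross-section at z=10.25: (12.73,1.18) (6.44,4.83) (-2.64,9.93) (-4.83,6.44) (-0.74,-2.10) (3.36,-9.24) (8.39,-4.39)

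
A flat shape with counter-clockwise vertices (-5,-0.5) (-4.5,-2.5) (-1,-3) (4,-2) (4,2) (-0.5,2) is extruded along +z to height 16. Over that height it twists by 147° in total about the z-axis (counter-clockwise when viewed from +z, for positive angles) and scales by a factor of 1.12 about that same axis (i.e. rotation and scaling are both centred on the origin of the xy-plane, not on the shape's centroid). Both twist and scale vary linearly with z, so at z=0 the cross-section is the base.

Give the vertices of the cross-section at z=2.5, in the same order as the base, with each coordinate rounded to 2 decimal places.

Cross-section at z=2.5: (-4.49,-2.46) (-3.23,-4.13) (0.25,-3.21) (4.55,-0.29) (2.96,3.47) (-1.26,1.68)

t = z/height = 2.5/16 = 0.15625
s = 1 + (scale-1)·z/height = 1 + (1.12-1)·2.5/16 = 1.018750
θ = twist·z/height = 147°·2.5/16 = 22.9688° = 0.400880 rad
cos θ = 0.920718, sin θ = 0.390229 (intermediates below are computed at full precision and shown rounded to 5 d.p.)
v1: (-5,-0.5) → rotate → (-4.40847,-2.41150) → ×s → (-4.49113,-2.45672) → (-4.49,-2.46)
v2: (-4.5,-2.5) → rotate → (-3.16766,-4.05783) → ×s → (-3.22705,-4.13391) → (-3.23,-4.13)
v3: (-1,-3) → rotate → (0.24997,-3.15238) → ×s → (0.25466,-3.21149) → (0.25,-3.21)
v4: (4,-2) → rotate → (4.46333,-0.28052) → ×s → (4.54702,-0.28578) → (4.55,-0.29)
v5: (4,2) → rotate → (2.90241,3.40235) → ×s → (2.95683,3.46615) → (2.96,3.47)
v6: (-0.5,2) → rotate → (-1.24082,1.64632) → ×s → (-1.26408,1.67719) → (-1.26,1.68)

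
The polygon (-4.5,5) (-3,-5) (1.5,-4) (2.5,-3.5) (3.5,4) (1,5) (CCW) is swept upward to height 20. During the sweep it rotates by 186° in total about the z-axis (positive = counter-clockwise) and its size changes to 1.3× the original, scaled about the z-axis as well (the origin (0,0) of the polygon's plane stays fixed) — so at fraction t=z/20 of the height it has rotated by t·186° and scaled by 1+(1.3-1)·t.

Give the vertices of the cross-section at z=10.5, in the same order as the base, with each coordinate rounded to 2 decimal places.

t = z/height = 10.5/20 = 0.525
s = 1 + (scale-1)·z/height = 1 + (1.3-1)·10.5/20 = 1.157500
θ = twist·z/height = 186°·10.5/20 = 97.6500° = 1.704314 rad
cos θ = -0.133121, sin θ = 0.991100 (intermediates below are computed at full precision and shown rounded to 5 d.p.)
v1: (-4.5,5) → rotate → (-4.35645,-5.12556) → ×s → (-5.04259,-5.93283) → (-5.04,-5.93)
v2: (-3,-5) → rotate → (5.35486,-2.30769) → ×s → (6.19825,-2.67115) → (6.20,-2.67)
v3: (1.5,-4) → rotate → (3.76472,2.01913) → ×s → (4.35766,2.33715) → (4.36,2.34)
v4: (2.5,-3.5) → rotate → (3.13605,2.94367) → ×s → (3.62997,3.40730) → (3.63,3.41)
v5: (3.5,4) → rotate → (-4.43032,2.93636) → ×s → (-5.12810,3.39884) → (-5.13,3.40)
v6: (1,5) → rotate → (-5.08862,0.32549) → ×s → (-5.89008,0.37676) → (-5.89,0.38)

Cross-section at z=10.5: (-5.04,-5.93) (6.20,-2.67) (4.36,2.34) (3.63,3.41) (-5.13,3.40) (-5.89,0.38)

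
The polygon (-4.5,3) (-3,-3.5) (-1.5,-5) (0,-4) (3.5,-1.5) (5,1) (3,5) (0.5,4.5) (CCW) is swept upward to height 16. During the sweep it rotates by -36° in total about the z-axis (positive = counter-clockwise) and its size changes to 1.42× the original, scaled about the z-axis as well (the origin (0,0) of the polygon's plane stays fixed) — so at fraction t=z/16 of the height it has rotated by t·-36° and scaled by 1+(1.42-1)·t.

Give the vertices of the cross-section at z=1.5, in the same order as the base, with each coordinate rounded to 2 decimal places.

t = z/height = 1.5/16 = 0.09375
s = 1 + (scale-1)·z/height = 1 + (1.42-1)·1.5/16 = 1.039375
θ = twist·z/height = -36°·1.5/16 = -3.3750° = -0.058905 rad
cos θ = 0.998266, sin θ = -0.058871 (intermediates below are computed at full precision and shown rounded to 5 d.p.)
v1: (-4.5,3) → rotate → (-4.31558,3.25972) → ×s → (-4.48551,3.38807) → (-4.49,3.39)
v2: (-3,-3.5) → rotate → (-3.20084,-3.31732) → ×s → (-3.32688,-3.44794) → (-3.33,-3.45)
v3: (-1.5,-5) → rotate → (-1.79175,-4.90302) → ×s → (-1.86230,-5.09608) → (-1.86,-5.10)
v4: (0,-4) → rotate → (-0.23548,-3.99306) → ×s → (-0.24476,-4.15029) → (-0.24,-4.15)
v5: (3.5,-1.5) → rotate → (3.40562,-1.70345) → ×s → (3.53972,-1.77052) → (3.54,-1.77)
v6: (5,1) → rotate → (5.05020,0.70391) → ×s → (5.24905,0.73163) → (5.25,0.73)
v7: (3,5) → rotate → (3.28915,4.81472) → ×s → (3.41866,5.00430) → (3.42,5.00)
v8: (0.5,4.5) → rotate → (0.76405,4.46276) → ×s → (0.79414,4.63848) → (0.79,4.64)

Cross-section at z=1.5: (-4.49,3.39) (-3.33,-3.45) (-1.86,-5.10) (-0.24,-4.15) (3.54,-1.77) (5.25,0.73) (3.42,5.00) (0.79,4.64)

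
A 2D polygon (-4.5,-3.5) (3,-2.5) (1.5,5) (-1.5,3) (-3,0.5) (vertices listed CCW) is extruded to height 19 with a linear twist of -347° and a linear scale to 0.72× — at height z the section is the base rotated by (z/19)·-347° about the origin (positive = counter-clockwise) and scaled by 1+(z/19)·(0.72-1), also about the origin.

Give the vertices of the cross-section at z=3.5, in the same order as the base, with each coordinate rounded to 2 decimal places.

t = z/height = 3.5/19 = 0.184211
s = 1 + (scale-1)·z/height = 1 + (0.72-1)·3.5/19 = 0.948421
θ = twist·z/height = -347°·3.5/19 = -63.9211° = -1.115633 rad
cos θ = 0.439609, sin θ = -0.898189 (intermediates below are computed at full precision and shown rounded to 5 d.p.)
v1: (-4.5,-3.5) → rotate → (-5.12190,2.50322) → ×s → (-4.85772,2.37411) → (-4.86,2.37)
v2: (3,-2.5) → rotate → (-0.92665,-3.79359) → ×s → (-0.87885,-3.59792) → (-0.88,-3.60)
v3: (1.5,5) → rotate → (5.15036,0.85076) → ×s → (4.88471,0.80688) → (4.88,0.81)
v4: (-1.5,3) → rotate → (2.03515,2.66611) → ×s → (1.93018,2.52860) → (1.93,2.53)
v5: (-3,0.5) → rotate → (-0.86973,2.91437) → ×s → (-0.82487,2.76405) → (-0.82,2.76)

Cross-section at z=3.5: (-4.86,2.37) (-0.88,-3.60) (4.88,0.81) (1.93,2.53) (-0.82,2.76)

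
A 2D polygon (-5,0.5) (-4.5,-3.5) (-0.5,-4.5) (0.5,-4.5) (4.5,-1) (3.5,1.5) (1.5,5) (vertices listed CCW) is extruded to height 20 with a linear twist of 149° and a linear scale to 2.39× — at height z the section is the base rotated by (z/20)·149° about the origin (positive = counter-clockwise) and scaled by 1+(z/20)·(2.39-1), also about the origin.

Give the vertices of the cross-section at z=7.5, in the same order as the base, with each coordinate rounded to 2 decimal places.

Cross-section at z=7.5: (-4.90,-5.87) (0.57,-8.65) (5.24,-4.47) (6.09,-3.21) (5.10,4.81) (1.10,5.69) (-5.02,6.16)

t = z/height = 7.5/20 = 0.375
s = 1 + (scale-1)·z/height = 1 + (2.39-1)·7.5/20 = 1.521250
θ = twist·z/height = 149°·7.5/20 = 55.8750° = 0.975203 rad
cos θ = 0.561000, sin θ = 0.827816 (intermediates below are computed at full precision and shown rounded to 5 d.p.)
v1: (-5,0.5) → rotate → (-3.21891,-3.85858) → ×s → (-4.89677,-5.86986) → (-4.90,-5.87)
v2: (-4.5,-3.5) → rotate → (0.37285,-5.68867) → ×s → (0.56720,-8.65389) → (0.57,-8.65)
v3: (-0.5,-4.5) → rotate → (3.44467,-2.93841) → ×s → (5.24020,-4.47005) → (5.24,-4.47)
v4: (0.5,-4.5) → rotate → (4.00567,-2.11059) → ×s → (6.09363,-3.21074) → (6.09,-3.21)
v5: (4.5,-1) → rotate → (3.35232,3.16417) → ×s → (5.09971,4.81349) → (5.10,4.81)
v6: (3.5,1.5) → rotate → (0.72178,3.73886) → ×s → (1.09800,5.68773) → (1.10,5.69)
v7: (1.5,5) → rotate → (-3.29758,4.04672) → ×s → (-5.01644,6.15608) → (-5.02,6.16)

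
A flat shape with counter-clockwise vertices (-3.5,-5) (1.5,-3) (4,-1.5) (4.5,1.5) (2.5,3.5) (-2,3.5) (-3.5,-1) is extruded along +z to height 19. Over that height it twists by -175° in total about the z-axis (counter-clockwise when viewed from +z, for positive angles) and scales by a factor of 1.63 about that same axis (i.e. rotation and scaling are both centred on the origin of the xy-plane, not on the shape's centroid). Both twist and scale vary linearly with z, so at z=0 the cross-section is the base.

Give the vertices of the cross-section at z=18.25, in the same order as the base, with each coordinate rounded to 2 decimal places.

Cross-section at z=18.25: (3.84,9.01) (-3.35,4.21) (-6.78,1.03) (-6.57,-3.85) (-2.77,-6.33) (4.30,-4.83) (5.17,2.73)

t = z/height = 18.25/19 = 0.960526
s = 1 + (scale-1)·z/height = 1 + (1.63-1)·18.25/19 = 1.605132
θ = twist·z/height = -175°·18.25/19 = -168.0921° = -2.933761 rad
cos θ = -0.978481, sin θ = -0.206339 (intermediates below are computed at full precision and shown rounded to 5 d.p.)
v1: (-3.5,-5) → rotate → (2.39299,5.61459) → ×s → (3.84106,9.01215) → (3.84,9.01)
v2: (1.5,-3) → rotate → (-2.08674,2.62593) → ×s → (-3.34949,4.21497) → (-3.35,4.21)
v3: (4,-1.5) → rotate → (-4.22343,0.64236) → ×s → (-6.77916,1.03108) → (-6.78,1.03)
v4: (4.5,1.5) → rotate → (-4.09365,-2.39625) → ×s → (-6.57085,-3.84629) → (-6.57,-3.85)
v5: (2.5,3.5) → rotate → (-1.72401,-3.94053) → ×s → (-2.76727,-6.32507) → (-2.77,-6.33)
v6: (-2,3.5) → rotate → (2.67915,-3.01200) → ×s → (4.30038,-4.83466) → (4.30,-4.83)
v7: (-3.5,-1) → rotate → (3.21834,1.70067) → ×s → (5.16586,2.72979) → (5.17,2.73)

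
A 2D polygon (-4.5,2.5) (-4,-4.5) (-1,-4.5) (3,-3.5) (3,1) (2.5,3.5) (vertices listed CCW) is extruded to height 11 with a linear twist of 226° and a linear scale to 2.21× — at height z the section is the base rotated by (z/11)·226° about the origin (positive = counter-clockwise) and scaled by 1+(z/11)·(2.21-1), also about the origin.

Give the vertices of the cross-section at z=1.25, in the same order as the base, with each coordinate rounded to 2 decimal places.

Cross-section at z=1.25: (-5.85,0.34) (-1.88,-6.58) (1.19,-5.11) (4.80,-2.11) (2.58,2.50) (0.84,4.82)

t = z/height = 1.25/11 = 0.113636
s = 1 + (scale-1)·z/height = 1 + (2.21-1)·1.25/11 = 1.137500
θ = twist·z/height = 226°·1.25/11 = 25.6818° = 0.448232 rad
cos θ = 0.901215, sin θ = 0.433373 (intermediates below are computed at full precision and shown rounded to 5 d.p.)
v1: (-4.5,2.5) → rotate → (-5.13890,0.30286) → ×s → (-5.84550,0.34450) → (-5.85,0.34)
v2: (-4,-4.5) → rotate → (-1.65468,-5.78896) → ×s → (-1.88220,-6.58494) → (-1.88,-6.58)
v3: (-1,-4.5) → rotate → (1.04896,-4.48884) → ×s → (1.19320,-5.10605) → (1.19,-5.11)
v4: (3,-3.5) → rotate → (4.22045,-1.85413) → ×s → (4.80076,-2.10907) → (4.80,-2.11)
v5: (3,1) → rotate → (2.27027,2.20133) → ×s → (2.58243,2.50402) → (2.58,2.50)
v6: (2.5,3.5) → rotate → (0.73623,4.23768) → ×s → (0.83746,4.82037) → (0.84,4.82)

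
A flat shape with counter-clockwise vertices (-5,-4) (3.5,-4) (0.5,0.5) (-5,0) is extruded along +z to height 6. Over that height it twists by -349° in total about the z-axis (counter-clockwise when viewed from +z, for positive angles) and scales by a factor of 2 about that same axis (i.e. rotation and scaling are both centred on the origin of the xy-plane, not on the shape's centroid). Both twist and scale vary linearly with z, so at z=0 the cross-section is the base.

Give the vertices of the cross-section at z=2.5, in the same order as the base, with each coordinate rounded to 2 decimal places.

Cross-section at z=2.5: (2.62,8.69) (-7.30,1.85) (-0.18,-0.99) (5.83,4.02)

t = z/height = 2.5/6 = 0.416667
s = 1 + (scale-1)·z/height = 1 + (2-1)·2.5/6 = 1.416667
θ = twist·z/height = -349°·2.5/6 = -145.4167° = -2.538000 rad
cos θ = -0.823302, sin θ = -0.567604 (intermediates below are computed at full precision and shown rounded to 5 d.p.)
v1: (-5,-4) → rotate → (1.84609,6.13123) → ×s → (2.61529,8.68591) → (2.62,8.69)
v2: (3.5,-4) → rotate → (-5.15197,1.30659) → ×s → (-7.29863,1.85100) → (-7.30,1.85)
v3: (0.5,0.5) → rotate → (-0.12785,-0.69545) → ×s → (-0.18112,-0.98522) → (-0.18,-0.99)
v4: (-5,0) → rotate → (4.11651,2.83802) → ×s → (5.83172,4.02053) → (5.83,4.02)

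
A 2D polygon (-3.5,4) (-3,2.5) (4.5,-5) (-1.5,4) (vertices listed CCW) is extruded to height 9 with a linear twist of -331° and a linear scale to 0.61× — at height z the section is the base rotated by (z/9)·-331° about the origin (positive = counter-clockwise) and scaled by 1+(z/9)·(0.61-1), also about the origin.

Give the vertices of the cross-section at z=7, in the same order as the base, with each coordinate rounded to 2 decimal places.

Cross-section at z=7: (-2.19,-2.99) (-1.25,-2.42) (2.72,3.82) (-2.49,-1.63)

t = z/height = 7/9 = 0.777778
s = 1 + (scale-1)·z/height = 1 + (0.61-1)·7/9 = 0.696667
θ = twist·z/height = -331°·7/9 = -257.4444° = -4.493253 rad
cos θ = -0.217386, sin θ = 0.976086 (intermediates below are computed at full precision and shown rounded to 5 d.p.)
v1: (-3.5,4) → rotate → (-3.14349,-4.28584) → ×s → (-2.18997,-2.98581) → (-2.19,-2.99)
v2: (-3,2.5) → rotate → (-1.78806,-3.47172) → ×s → (-1.24568,-2.41863) → (-1.25,-2.42)
v3: (4.5,-5) → rotate → (3.90219,5.47932) → ×s → (2.71853,3.81726) → (2.72,3.82)
v4: (-1.5,4) → rotate → (-3.57826,-2.33367) → ×s → (-2.49286,-1.62579) → (-2.49,-1.63)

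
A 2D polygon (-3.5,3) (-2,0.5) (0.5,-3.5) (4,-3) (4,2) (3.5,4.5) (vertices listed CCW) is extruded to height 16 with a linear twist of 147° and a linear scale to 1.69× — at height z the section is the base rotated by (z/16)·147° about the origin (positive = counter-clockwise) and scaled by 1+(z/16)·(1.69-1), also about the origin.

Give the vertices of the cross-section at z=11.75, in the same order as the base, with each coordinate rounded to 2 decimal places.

Cross-section at z=11.75: (-2.67,-6.41) (0.21,-3.10) (4.78,2.34) (2.44,7.13) (-4.72,4.80) (-8.08,2.93)

t = z/height = 11.75/16 = 0.734375
s = 1 + (scale-1)·z/height = 1 + (1.69-1)·11.75/16 = 1.506719
θ = twist·z/height = 147°·11.75/16 = 107.9531° = 1.884137 rad
cos θ = -0.308239, sin θ = 0.951309 (intermediates below are computed at full precision and shown rounded to 5 d.p.)
v1: (-3.5,3) → rotate → (-1.77509,-4.25430) → ×s → (-2.67456,-6.41003) → (-2.67,-6.41)
v2: (-2,0.5) → rotate → (0.14082,-2.05674) → ×s → (0.21218,-3.09892) → (0.21,-3.10)
v3: (0.5,-3.5) → rotate → (3.17546,1.55449) → ×s → (4.78453,2.34218) → (4.78,2.34)
v4: (4,-3) → rotate → (1.62097,4.72995) → ×s → (2.44235,7.12671) → (2.44,7.13)
v5: (4,2) → rotate → (-3.13557,3.18876) → ×s → (-4.72443,4.80456) → (-4.72,4.80)
v6: (3.5,4.5) → rotate → (-5.35973,1.94251) → ×s → (-8.07560,2.92681) → (-8.08,2.93)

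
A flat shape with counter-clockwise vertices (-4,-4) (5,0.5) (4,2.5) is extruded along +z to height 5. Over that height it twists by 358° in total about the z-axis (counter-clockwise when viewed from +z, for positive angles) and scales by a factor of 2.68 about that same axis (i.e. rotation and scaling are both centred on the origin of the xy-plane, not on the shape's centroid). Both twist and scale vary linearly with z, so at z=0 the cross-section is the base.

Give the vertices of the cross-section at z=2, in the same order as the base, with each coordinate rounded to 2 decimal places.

t = z/height = 2/5 = 0.4
s = 1 + (scale-1)·z/height = 1 + (2.68-1)·2/5 = 1.672000
θ = twist·z/height = 358°·2/5 = 143.2000° = 2.499311 rad
cos θ = -0.800731, sin θ = 0.599024 (intermediates below are computed at full precision and shown rounded to 5 d.p.)
v1: (-4,-4) → rotate → (5.59902,0.80683) → ×s → (9.36156,1.34902) → (9.36,1.35)
v2: (5,0.5) → rotate → (-4.30317,2.59475) → ×s → (-7.19490,4.33843) → (-7.19,4.34)
v3: (4,2.5) → rotate → (-4.70048,0.39427) → ×s → (-7.85921,0.65921) → (-7.86,0.66)

Cross-section at z=2: (9.36,1.35) (-7.19,4.34) (-7.86,0.66)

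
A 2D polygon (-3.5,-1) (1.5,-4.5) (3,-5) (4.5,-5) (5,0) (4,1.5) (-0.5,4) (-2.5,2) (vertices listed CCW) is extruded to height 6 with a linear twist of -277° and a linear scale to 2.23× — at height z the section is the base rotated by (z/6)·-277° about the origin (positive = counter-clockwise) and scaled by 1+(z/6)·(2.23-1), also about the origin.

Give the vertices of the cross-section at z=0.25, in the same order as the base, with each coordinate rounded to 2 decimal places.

Cross-section at z=0.25: (-3.82,-0.29) (0.60,-4.95) (2.04,-5.78) (3.58,-6.10) (5.15,-1.05) (4.44,0.70) (0.33,4.23) (-2.15,2.59)

t = z/height = 0.25/6 = 0.0416667
s = 1 + (scale-1)·z/height = 1 + (2.23-1)·0.25/6 = 1.051250
θ = twist·z/height = -277°·0.25/6 = -11.5417° = -0.201440 rad
cos θ = 0.979779, sin θ = -0.200081 (intermediates below are computed at full precision and shown rounded to 5 d.p.)
v1: (-3.5,-1) → rotate → (-3.62931,-0.27950) → ×s → (-3.81531,-0.29382) → (-3.82,-0.29)
v2: (1.5,-4.5) → rotate → (0.56931,-4.70913) → ×s → (0.59848,-4.95047) → (0.60,-4.95)
v3: (3,-5) → rotate → (1.93894,-5.49914) → ×s → (2.03831,-5.78097) → (2.04,-5.78)
v4: (4.5,-5) → rotate → (3.40861,-5.79926) → ×s → (3.58330,-6.09647) → (3.58,-6.10)
v5: (5,0) → rotate → (4.89890,-1.00040) → ×s → (5.14997,-1.05167) → (5.15,-1.05)
v6: (4,1.5) → rotate → (4.21924,0.66935) → ×s → (4.43547,0.70365) → (4.44,0.70)
v7: (-0.5,4) → rotate → (0.31043,4.01916) → ×s → (0.32634,4.22514) → (0.33,4.23)
v8: (-2.5,2) → rotate → (-2.04929,2.45976) → ×s → (-2.15431,2.58582) → (-2.15,2.59)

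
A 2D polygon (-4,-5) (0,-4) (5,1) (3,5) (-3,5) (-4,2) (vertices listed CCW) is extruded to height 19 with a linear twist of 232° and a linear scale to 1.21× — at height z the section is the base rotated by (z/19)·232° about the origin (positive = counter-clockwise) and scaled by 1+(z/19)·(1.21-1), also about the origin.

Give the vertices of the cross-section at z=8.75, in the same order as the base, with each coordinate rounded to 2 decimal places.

Cross-section at z=8.75: (6.52,-2.61) (4.20,1.27) (-2.64,4.93) (-6.20,1.56) (-4.30,-4.74) (-0.83,-4.83)

t = z/height = 8.75/19 = 0.460526
s = 1 + (scale-1)·z/height = 1 + (1.21-1)·8.75/19 = 1.096711
θ = twist·z/height = 232°·8.75/19 = 106.8421° = 1.864747 rad
cos θ = -0.289735, sin θ = 0.957107 (intermediates below are computed at full precision and shown rounded to 5 d.p.)
v1: (-4,-5) → rotate → (5.94448,-2.37975) → ×s → (6.51937,-2.60990) → (6.52,-2.61)
v2: (0,-4) → rotate → (3.82843,1.15894) → ×s → (4.19868,1.27102) → (4.20,1.27)
v3: (5,1) → rotate → (-2.40578,4.49580) → ×s → (-2.63845,4.93059) → (-2.64,4.93)
v4: (3,5) → rotate → (-5.65474,1.42264) → ×s → (-6.20161,1.56023) → (-6.20,1.56)
v5: (-3,5) → rotate → (-3.91633,-4.32000) → ×s → (-4.29508,-4.73779) → (-4.30,-4.74)
v6: (-4,2) → rotate → (-0.75527,-4.40790) → ×s → (-0.82832,-4.83419) → (-0.83,-4.83)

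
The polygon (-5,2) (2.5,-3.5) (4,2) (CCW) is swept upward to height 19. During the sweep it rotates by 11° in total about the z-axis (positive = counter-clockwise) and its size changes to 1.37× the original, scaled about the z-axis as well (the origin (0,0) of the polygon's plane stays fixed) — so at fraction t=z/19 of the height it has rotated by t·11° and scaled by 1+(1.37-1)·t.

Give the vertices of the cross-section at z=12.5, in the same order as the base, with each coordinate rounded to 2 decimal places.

t = z/height = 12.5/19 = 0.657895
s = 1 + (scale-1)·z/height = 1 + (1.37-1)·12.5/19 = 1.243421
θ = twist·z/height = 11°·12.5/19 = 7.2368° = 0.126307 rad
cos θ = 0.992034, sin θ = 0.125971 (intermediates below are computed at full precision and shown rounded to 5 d.p.)
v1: (-5,2) → rotate → (-5.21211,1.35421) → ×s → (-6.48085,1.68386) → (-6.48,1.68)
v2: (2.5,-3.5) → rotate → (2.92098,-3.15719) → ×s → (3.63201,-3.92572) → (3.63,-3.93)
v3: (4,2) → rotate → (3.71619,2.48795) → ×s → (4.62079,3.09357) → (4.62,3.09)

Cross-section at z=12.5: (-6.48,1.68) (3.63,-3.93) (4.62,3.09)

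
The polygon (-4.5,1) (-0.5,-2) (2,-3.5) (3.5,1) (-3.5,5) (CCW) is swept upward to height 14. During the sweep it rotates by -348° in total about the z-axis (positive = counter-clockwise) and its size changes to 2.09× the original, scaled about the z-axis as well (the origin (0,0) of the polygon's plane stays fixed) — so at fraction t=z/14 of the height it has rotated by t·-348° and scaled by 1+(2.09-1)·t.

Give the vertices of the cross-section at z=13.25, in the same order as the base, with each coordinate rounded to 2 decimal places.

Cross-section at z=13.25: (-8.90,-2.91) (1.20,-4.01) (7.12,-4.05) (5.08,5.37) (-11.30,5.12)

t = z/height = 13.25/14 = 0.946429
s = 1 + (scale-1)·z/height = 1 + (2.09-1)·13.25/14 = 2.031607
θ = twist·z/height = -348°·13.25/14 = -329.3571° = -5.748367 rad
cos θ = 0.860361, sin θ = 0.509685 (intermediates below are computed at full precision and shown rounded to 5 d.p.)
v1: (-4.5,1) → rotate → (-4.38131,-1.43322) → ×s → (-8.90110,-2.91174) → (-8.90,-2.91)
v2: (-0.5,-2) → rotate → (0.58919,-1.97556) → ×s → (1.19700,-4.01357) → (1.20,-4.01)
v3: (2,-3.5) → rotate → (3.50462,-1.99189) → ×s → (7.12001,-4.04674) → (7.12,-4.05)
v4: (3.5,1) → rotate → (2.50158,2.64426) → ×s → (5.08222,5.37210) → (5.08,5.37)
v5: (-3.5,5) → rotate → (-5.55969,2.51791) → ×s → (-11.29510,5.11540) → (-11.30,5.12)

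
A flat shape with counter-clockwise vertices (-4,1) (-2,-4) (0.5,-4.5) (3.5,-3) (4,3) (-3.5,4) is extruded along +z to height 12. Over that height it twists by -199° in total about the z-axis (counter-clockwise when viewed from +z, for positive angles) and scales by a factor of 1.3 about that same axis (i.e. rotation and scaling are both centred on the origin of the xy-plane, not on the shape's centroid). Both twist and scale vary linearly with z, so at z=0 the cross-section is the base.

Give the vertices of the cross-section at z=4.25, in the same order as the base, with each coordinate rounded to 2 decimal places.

t = z/height = 4.25/12 = 0.354167
s = 1 + (scale-1)·z/height = 1 + (1.3-1)·4.25/12 = 1.106250
θ = twist·z/height = -199°·4.25/12 = -70.4792° = -1.230094 rad
cos θ = 0.334150, sin θ = -0.942520 (intermediates below are computed at full precision and shown rounded to 5 d.p.)
v1: (-4,1) → rotate → (-0.39408,4.10423) → ×s → (-0.43595,4.54030) → (-0.44,4.54)
v2: (-2,-4) → rotate → (-4.43838,0.54844) → ×s → (-4.90996,0.60671) → (-4.91,0.61)
v3: (0.5,-4.5) → rotate → (-4.07427,-1.97493) → ×s → (-4.50716,-2.18477) → (-4.51,-2.18)
v4: (3.5,-3) → rotate → (-1.65804,-4.30127) → ×s → (-1.83420,-4.75828) → (-1.83,-4.76)
v5: (4,3) → rotate → (4.16416,-2.76763) → ×s → (4.60660,-3.06169) → (4.61,-3.06)
v6: (-3.5,4) → rotate → (2.60056,4.63542) → ×s → (2.87687,5.12793) → (2.88,5.13)

Cross-section at z=4.25: (-0.44,4.54) (-4.91,0.61) (-4.51,-2.18) (-1.83,-4.76) (4.61,-3.06) (2.88,5.13)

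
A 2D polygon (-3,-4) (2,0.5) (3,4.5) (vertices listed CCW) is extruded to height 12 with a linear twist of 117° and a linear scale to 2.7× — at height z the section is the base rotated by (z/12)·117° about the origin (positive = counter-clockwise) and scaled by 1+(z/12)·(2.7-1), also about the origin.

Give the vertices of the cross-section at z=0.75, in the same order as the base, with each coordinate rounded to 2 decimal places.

Cross-section at z=0.75: (-2.73,-4.81) (2.12,0.83) (2.66,5.36)

t = z/height = 0.75/12 = 0.0625
s = 1 + (scale-1)·z/height = 1 + (2.7-1)·0.75/12 = 1.106250
θ = twist·z/height = 117°·0.75/12 = 7.3125° = 0.127627 rad
cos θ = 0.991867, sin θ = 0.127281 (intermediates below are computed at full precision and shown rounded to 5 d.p.)
v1: (-3,-4) → rotate → (-2.46648,-4.34931) → ×s → (-2.72854,-4.81142) → (-2.73,-4.81)
v2: (2,0.5) → rotate → (1.92009,0.75050) → ×s → (2.12410,0.83024) → (2.12,0.83)
v3: (3,4.5) → rotate → (2.40284,4.84524) → ×s → (2.65814,5.36005) → (2.66,5.36)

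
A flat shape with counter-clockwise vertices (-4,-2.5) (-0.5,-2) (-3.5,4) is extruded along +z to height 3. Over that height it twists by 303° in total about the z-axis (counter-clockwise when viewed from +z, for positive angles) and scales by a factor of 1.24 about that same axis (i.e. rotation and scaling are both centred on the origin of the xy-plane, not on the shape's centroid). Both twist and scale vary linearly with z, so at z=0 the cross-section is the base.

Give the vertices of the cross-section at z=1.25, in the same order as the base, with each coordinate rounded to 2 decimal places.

t = z/height = 1.25/3 = 0.416667
s = 1 + (scale-1)·z/height = 1 + (1.24-1)·1.25/3 = 1.100000
θ = twist·z/height = 303°·1.25/3 = 126.2500° = 2.203478 rad
cos θ = -0.591310, sin θ = 0.806445 (intermediates below are computed at full precision and shown rounded to 5 d.p.)
v1: (-4,-2.5) → rotate → (4.38135,-1.74750) → ×s → (4.81949,-1.92225) → (4.82,-1.92)
v2: (-0.5,-2) → rotate → (1.90854,0.77940) → ×s → (2.09940,0.85734) → (2.10,0.86)
v3: (-3.5,4) → rotate → (-1.15619,-5.18779) → ×s → (-1.27181,-5.70657) → (-1.27,-5.71)

Cross-section at z=1.25: (4.82,-1.92) (2.10,0.86) (-1.27,-5.71)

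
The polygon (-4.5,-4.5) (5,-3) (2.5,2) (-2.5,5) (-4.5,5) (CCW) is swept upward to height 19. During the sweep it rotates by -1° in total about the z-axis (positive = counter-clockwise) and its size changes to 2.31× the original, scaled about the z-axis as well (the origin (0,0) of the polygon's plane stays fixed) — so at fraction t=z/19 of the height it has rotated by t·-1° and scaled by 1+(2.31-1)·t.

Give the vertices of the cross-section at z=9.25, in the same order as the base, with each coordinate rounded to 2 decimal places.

Cross-section at z=9.25: (-7.43,-7.31) (8.15,-4.98) (4.12,3.24) (-4.02,8.22) (-7.30,8.25)

t = z/height = 9.25/19 = 0.486842
s = 1 + (scale-1)·z/height = 1 + (2.31-1)·9.25/19 = 1.637763
θ = twist·z/height = -1°·9.25/19 = -0.4868° = -0.008497 rad
cos θ = 0.999964, sin θ = -0.008497 (intermediates below are computed at full precision and shown rounded to 5 d.p.)
v1: (-4.5,-4.5) → rotate → (-4.53807,-4.46160) → ×s → (-7.43229,-7.30705) → (-7.43,-7.31)
v2: (5,-3) → rotate → (4.97433,-3.04238) → ×s → (8.14677,-4.98269) → (8.15,-4.98)
v3: (2.5,2) → rotate → (2.51690,1.97869) → ×s → (4.12209,3.24062) → (4.12,3.24)
v4: (-2.5,5) → rotate → (-2.45743,5.02106) → ×s → (-4.02468,8.22331) → (-4.02,8.22)
v5: (-4.5,5) → rotate → (-4.45735,5.03806) → ×s → (-7.30009,8.25114) → (-7.30,8.25)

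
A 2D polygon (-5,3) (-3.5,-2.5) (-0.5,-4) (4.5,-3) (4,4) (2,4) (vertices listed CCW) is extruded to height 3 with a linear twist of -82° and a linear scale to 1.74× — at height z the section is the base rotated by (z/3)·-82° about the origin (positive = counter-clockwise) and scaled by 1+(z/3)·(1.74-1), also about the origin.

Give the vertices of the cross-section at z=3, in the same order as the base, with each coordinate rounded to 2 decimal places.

t = z/height = 3/3 = 1
s = 1 + (scale-1)·z/height = 1 + (1.74-1)·3/3 = 1.740000
θ = twist·z/height = -82°·3/3 = -82.0000° = -1.431170 rad
cos θ = 0.139173, sin θ = -0.990268 (intermediates below are computed at full precision and shown rounded to 5 d.p.)
v1: (-5,3) → rotate → (2.27494,5.36886) → ×s → (3.95839,9.34182) → (3.96,9.34)
v2: (-3.5,-2.5) → rotate → (-2.96278,3.11801) → ×s → (-5.15523,5.42533) → (-5.16,5.43)
v3: (-0.5,-4) → rotate → (-4.03066,-0.06156) → ×s → (-7.01335,-0.10711) → (-7.01,-0.11)
v4: (4.5,-3) → rotate → (-2.34453,-4.87373) → ×s → (-4.07947,-8.48028) → (-4.08,-8.48)
v5: (4,4) → rotate → (4.51776,-3.40438) → ×s → (7.86091,-5.92362) → (7.86,-5.92)
v6: (2,4) → rotate → (4.23942,-1.42384) → ×s → (7.37659,-2.47749) → (7.38,-2.48)

Cross-section at z=3: (3.96,9.34) (-5.16,5.43) (-7.01,-0.11) (-4.08,-8.48) (7.86,-5.92) (7.38,-2.48)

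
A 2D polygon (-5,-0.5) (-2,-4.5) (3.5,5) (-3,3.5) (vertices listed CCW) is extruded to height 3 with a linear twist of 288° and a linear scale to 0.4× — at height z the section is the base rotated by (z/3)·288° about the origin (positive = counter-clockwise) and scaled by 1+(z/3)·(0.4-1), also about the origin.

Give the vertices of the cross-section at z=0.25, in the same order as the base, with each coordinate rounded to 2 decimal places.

Cross-section at z=0.25: (-4.15,-2.37) (0.00,-4.68) (1.11,5.69) (-3.96,1.88)

t = z/height = 0.25/3 = 0.0833333
s = 1 + (scale-1)·z/height = 1 + (0.4-1)·0.25/3 = 0.950000
θ = twist·z/height = 288°·0.25/3 = 24.0000° = 0.418879 rad
cos θ = 0.913545, sin θ = 0.406737 (intermediates below are computed at full precision and shown rounded to 5 d.p.)
v1: (-5,-0.5) → rotate → (-4.36436,-2.49046) → ×s → (-4.14614,-2.36593) → (-4.15,-2.37)
v2: (-2,-4.5) → rotate → (0.00322,-4.92443) → ×s → (0.00306,-4.67821) → (0.00,-4.68)
v3: (3.5,5) → rotate → (1.16373,5.99131) → ×s → (1.10554,5.69174) → (1.11,5.69)
v4: (-3,3.5) → rotate → (-4.16421,1.97720) → ×s → (-3.95600,1.87834) → (-3.96,1.88)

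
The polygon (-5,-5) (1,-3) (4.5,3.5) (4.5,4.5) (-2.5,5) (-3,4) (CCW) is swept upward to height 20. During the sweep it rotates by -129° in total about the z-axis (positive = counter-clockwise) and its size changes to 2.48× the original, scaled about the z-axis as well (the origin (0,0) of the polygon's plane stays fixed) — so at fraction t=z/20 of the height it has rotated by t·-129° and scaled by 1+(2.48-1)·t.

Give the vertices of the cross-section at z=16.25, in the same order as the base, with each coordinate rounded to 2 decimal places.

Cross-section at z=16.25: (-7.83,13.46) (-6.95,-0.44) (4.92,-11.55) (7.05,-12.12) (12.05,2.51) (10.21,4.14)

t = z/height = 16.25/20 = 0.8125
s = 1 + (scale-1)·z/height = 1 + (2.48-1)·16.25/20 = 2.202500
θ = twist·z/height = -129°·16.25/20 = -104.8125° = -1.829323 rad
cos θ = -0.255657, sin θ = -0.966768 (intermediates below are computed at full precision and shown rounded to 5 d.p.)
v1: (-5,-5) → rotate → (-3.55555,6.11212) → ×s → (-7.83111,13.46195) → (-7.83,13.46)
v2: (1,-3) → rotate → (-3.15596,-0.19980) → ×s → (-6.95100,-0.44005) → (-6.95,-0.44)
v3: (4.5,3.5) → rotate → (2.23323,-5.24525) → ×s → (4.91869,-11.55267) → (4.92,-11.55)
v4: (4.5,4.5) → rotate → (3.20000,-5.50091) → ×s → (7.04800,-12.11575) → (7.05,-12.12)
v5: (-2.5,5) → rotate → (5.47298,1.13864) → ×s → (12.05424,2.50785) → (12.05,2.51)
v6: (-3,4) → rotate → (4.63404,1.87768) → ×s → (10.20647,4.13558) → (10.21,4.14)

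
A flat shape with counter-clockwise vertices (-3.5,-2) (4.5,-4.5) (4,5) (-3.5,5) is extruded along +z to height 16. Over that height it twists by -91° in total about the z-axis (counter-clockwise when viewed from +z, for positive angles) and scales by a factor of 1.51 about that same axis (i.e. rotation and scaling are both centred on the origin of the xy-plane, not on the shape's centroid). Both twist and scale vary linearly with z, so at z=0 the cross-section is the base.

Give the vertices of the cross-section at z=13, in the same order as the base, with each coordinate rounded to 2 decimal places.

t = z/height = 13/16 = 0.8125
s = 1 + (scale-1)·z/height = 1 + (1.51-1)·13/16 = 1.414375
θ = twist·z/height = -91°·13/16 = -73.9375° = -1.290453 rad
cos θ = 0.276686, sin θ = -0.960960 (intermediates below are computed at full precision and shown rounded to 5 d.p.)
v1: (-3.5,-2) → rotate → (-2.89032,2.80999) → ×s → (-4.08800,3.97438) → (-4.09,3.97)
v2: (4.5,-4.5) → rotate → (-3.07924,-5.56941) → ×s → (-4.35519,-7.87723) → (-4.36,-7.88)
v3: (4,5) → rotate → (5.91155,-2.46041) → ×s → (8.36114,-3.47995) → (8.36,-3.48)
v4: (-3.5,5) → rotate → (3.83640,4.74679) → ×s → (5.42611,6.71374) → (5.43,6.71)

Cross-section at z=13: (-4.09,3.97) (-4.36,-7.88) (8.36,-3.48) (5.43,6.71)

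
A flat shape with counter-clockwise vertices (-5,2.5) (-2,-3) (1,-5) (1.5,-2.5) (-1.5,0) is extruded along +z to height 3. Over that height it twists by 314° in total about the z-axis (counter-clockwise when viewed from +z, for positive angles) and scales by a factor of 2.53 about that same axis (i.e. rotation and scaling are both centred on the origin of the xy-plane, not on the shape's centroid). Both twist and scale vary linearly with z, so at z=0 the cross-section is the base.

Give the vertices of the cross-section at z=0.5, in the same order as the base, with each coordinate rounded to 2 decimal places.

t = z/height = 0.5/3 = 0.166667
s = 1 + (scale-1)·z/height = 1 + (2.53-1)·0.5/3 = 1.255000
θ = twist·z/height = 314°·0.5/3 = 52.3333° = 0.913389 rad
cos θ = 0.611067, sin θ = 0.791579 (intermediates below are computed at full precision and shown rounded to 5 d.p.)
v1: (-5,2.5) → rotate → (-5.03428,-2.43023) → ×s → (-6.31802,-3.04994) → (-6.32,-3.05)
v2: (-2,-3) → rotate → (1.15260,-3.41636) → ×s → (1.44652,-4.28753) → (1.45,-4.29)
v3: (1,-5) → rotate → (4.56896,-2.26375) → ×s → (5.73405,-2.84101) → (5.73,-2.84)
v4: (1.5,-2.5) → rotate → (2.89555,-0.34030) → ×s → (3.63391,-0.42707) → (3.63,-0.43)
v5: (-1.5,0) → rotate → (-0.91660,-1.18737) → ×s → (-1.15033,-1.49015) → (-1.15,-1.49)

Cross-section at z=0.5: (-6.32,-3.05) (1.45,-4.29) (5.73,-2.84) (3.63,-0.43) (-1.15,-1.49)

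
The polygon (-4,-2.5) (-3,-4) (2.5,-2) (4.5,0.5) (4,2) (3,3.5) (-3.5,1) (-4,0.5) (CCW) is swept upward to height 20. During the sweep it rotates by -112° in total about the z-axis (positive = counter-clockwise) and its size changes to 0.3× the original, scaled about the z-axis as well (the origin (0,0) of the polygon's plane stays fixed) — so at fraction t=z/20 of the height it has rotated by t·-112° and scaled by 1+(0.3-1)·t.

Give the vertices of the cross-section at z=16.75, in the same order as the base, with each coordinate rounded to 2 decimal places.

t = z/height = 16.75/20 = 0.8375
s = 1 + (scale-1)·z/height = 1 + (0.3-1)·16.75/20 = 0.413750
θ = twist·z/height = -112°·16.75/20 = -93.8000° = -1.637119 rad
cos θ = -0.066274, sin θ = -0.997801 (intermediates below are computed at full precision and shown rounded to 5 d.p.)
v1: (-4,-2.5) → rotate → (-2.22941,4.15689) → ×s → (-0.92242,1.71991) → (-0.92,1.72)
v2: (-3,-4) → rotate → (-3.79238,3.25850) → ×s → (-1.56910,1.34820) → (-1.57,1.35)
v3: (2.5,-2) → rotate → (-2.16129,-2.36196) → ×s → (-0.89423,-0.97726) → (-0.89,-0.98)
v4: (4.5,0.5) → rotate → (0.20067,-4.52324) → ×s → (0.08303,-1.87149) → (0.08,-1.87)
v5: (4,2) → rotate → (1.73051,-4.12375) → ×s → (0.71600,-1.70620) → (0.72,-1.71)
v6: (3,3.5) → rotate → (3.29348,-3.22536) → ×s → (1.36268,-1.33449) → (1.36,-1.33)
v7: (-3.5,1) → rotate → (1.22976,3.42603) → ×s → (0.50881,1.41752) → (0.51,1.42)
v8: (-4,0.5) → rotate → (0.76400,3.95807) → ×s → (0.31610,1.63765) → (0.32,1.64)

Cross-section at z=16.75: (-0.92,1.72) (-1.57,1.35) (-0.89,-0.98) (0.08,-1.87) (0.72,-1.71) (1.36,-1.33) (0.51,1.42) (0.32,1.64)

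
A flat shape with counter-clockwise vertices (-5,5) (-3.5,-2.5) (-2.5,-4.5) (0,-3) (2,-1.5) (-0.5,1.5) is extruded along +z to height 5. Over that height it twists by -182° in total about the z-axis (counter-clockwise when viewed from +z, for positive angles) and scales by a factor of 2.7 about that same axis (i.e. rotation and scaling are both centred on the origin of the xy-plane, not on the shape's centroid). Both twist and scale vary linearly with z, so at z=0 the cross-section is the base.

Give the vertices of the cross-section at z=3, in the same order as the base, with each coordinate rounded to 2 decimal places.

Cross-section at z=3: (12.86,6.22) (-2.44,8.34) (-6.92,7.76) (-5.72,1.99) (-4.19,-2.82) (3.19,-0.04)

t = z/height = 3/5 = 0.6
s = 1 + (scale-1)·z/height = 1 + (2.7-1)·3/5 = 2.020000
θ = twist·z/height = -182°·3/5 = -109.2000° = -1.905900 rad
cos θ = -0.328867, sin θ = -0.944376 (intermediates below are computed at full precision and shown rounded to 5 d.p.)
v1: (-5,5) → rotate → (6.36622,3.07755) → ×s → (12.85975,6.21665) → (12.86,6.22)
v2: (-3.5,-2.5) → rotate → (-1.20991,4.12748) → ×s → (-2.44401,8.33752) → (-2.44,8.34)
v3: (-2.5,-4.5) → rotate → (-3.42753,3.84084) → ×s → (-6.92360,7.75850) → (-6.92,7.76)
v4: (0,-3) → rotate → (-2.83313,0.98660) → ×s → (-5.72292,1.99293) → (-5.72,1.99)
v5: (2,-1.5) → rotate → (-2.07430,-1.39545) → ×s → (-4.19008,-2.81881) → (-4.19,-2.82)
v6: (-0.5,1.5) → rotate → (1.58100,-0.02111) → ×s → (3.19362,-0.04265) → (3.19,-0.04)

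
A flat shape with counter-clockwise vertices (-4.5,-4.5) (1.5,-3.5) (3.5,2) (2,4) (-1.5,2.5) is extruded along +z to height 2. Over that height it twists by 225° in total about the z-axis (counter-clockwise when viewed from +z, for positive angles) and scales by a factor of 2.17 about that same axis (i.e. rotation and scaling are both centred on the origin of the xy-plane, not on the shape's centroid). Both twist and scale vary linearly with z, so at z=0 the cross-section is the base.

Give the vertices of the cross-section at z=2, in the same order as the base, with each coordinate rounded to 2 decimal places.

t = z/height = 2/2 = 1
s = 1 + (scale-1)·z/height = 1 + (2.17-1)·2/2 = 2.170000
θ = twist·z/height = 225°·2/2 = 225.0000° = 3.926991 rad
cos θ = -0.707107, sin θ = -0.707107 (intermediates below are computed at full precision and shown rounded to 5 d.p.)
v1: (-4.5,-4.5) → rotate → (0.00000,6.36396) → ×s → (0.00000,13.80980) → (0.00,13.81)
v2: (1.5,-3.5) → rotate → (-3.53553,1.41421) → ×s → (-7.67211,3.06884) → (-7.67,3.07)
v3: (3.5,2) → rotate → (-1.06066,-3.88909) → ×s → (-2.30163,-8.43932) → (-2.30,-8.44)
v4: (2,4) → rotate → (1.41421,-4.24264) → ×s → (3.06884,-9.20653) → (3.07,-9.21)
v5: (-1.5,2.5) → rotate → (2.82843,-0.70711) → ×s → (6.13769,-1.53442) → (6.14,-1.53)

Cross-section at z=2: (0.00,13.81) (-7.67,3.07) (-2.30,-8.44) (3.07,-9.21) (6.14,-1.53)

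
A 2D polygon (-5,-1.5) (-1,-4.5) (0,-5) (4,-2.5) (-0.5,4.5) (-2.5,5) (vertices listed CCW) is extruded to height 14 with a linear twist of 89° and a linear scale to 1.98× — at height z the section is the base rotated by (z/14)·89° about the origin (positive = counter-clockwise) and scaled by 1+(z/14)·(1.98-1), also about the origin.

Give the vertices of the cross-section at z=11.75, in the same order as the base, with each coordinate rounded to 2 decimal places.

t = z/height = 11.75/14 = 0.839286
s = 1 + (scale-1)·z/height = 1 + (1.98-1)·11.75/14 = 1.822500
θ = twist·z/height = 89°·11.75/14 = 74.6964° = 1.303699 rad
cos θ = 0.263933, sin θ = 0.964541 (intermediates below are computed at full precision and shown rounded to 5 d.p.)
v1: (-5,-1.5) → rotate → (0.12715,-5.21860) → ×s → (0.23172,-9.51091) → (0.23,-9.51)
v2: (-1,-4.5) → rotate → (4.07650,-2.15224) → ×s → (7.42942,-3.92246) → (7.43,-3.92)
v3: (0,-5) → rotate → (4.82270,-1.31967) → ×s → (8.78938,-2.40509) → (8.79,-2.41)
v4: (4,-2.5) → rotate → (3.46709,3.19833) → ×s → (6.31876,5.82896) → (6.32,5.83)
v5: (-0.5,4.5) → rotate → (-4.47240,0.70543) → ×s → (-8.15095,1.28564) → (-8.15,1.29)
v6: (-2.5,5) → rotate → (-5.48254,-1.09169) → ×s → (-9.99193,-1.98960) → (-9.99,-1.99)

Cross-section at z=11.75: (0.23,-9.51) (7.43,-3.92) (8.79,-2.41) (6.32,5.83) (-8.15,1.29) (-9.99,-1.99)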